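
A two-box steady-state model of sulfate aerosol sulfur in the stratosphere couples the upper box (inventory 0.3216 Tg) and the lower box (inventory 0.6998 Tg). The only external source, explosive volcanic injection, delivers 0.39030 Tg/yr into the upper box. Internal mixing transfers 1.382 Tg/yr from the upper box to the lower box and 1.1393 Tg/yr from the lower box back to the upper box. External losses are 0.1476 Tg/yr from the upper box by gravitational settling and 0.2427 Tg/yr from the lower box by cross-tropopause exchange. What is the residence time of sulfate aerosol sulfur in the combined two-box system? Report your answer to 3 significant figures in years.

2.62 yr

Residence time in the combined system uses the total inventory and the total *external* removal — internal exchanges between the two boxes cancel.
M_total = 0.3216 + 0.6998 = 1.0214 Tg.
ΣF_external_out = 0.1476 + 0.2427 = 0.39030 Tg/yr.
τ = M_total / ΣF_ext = 1.0214 / 0.39030 = 2.617 yr.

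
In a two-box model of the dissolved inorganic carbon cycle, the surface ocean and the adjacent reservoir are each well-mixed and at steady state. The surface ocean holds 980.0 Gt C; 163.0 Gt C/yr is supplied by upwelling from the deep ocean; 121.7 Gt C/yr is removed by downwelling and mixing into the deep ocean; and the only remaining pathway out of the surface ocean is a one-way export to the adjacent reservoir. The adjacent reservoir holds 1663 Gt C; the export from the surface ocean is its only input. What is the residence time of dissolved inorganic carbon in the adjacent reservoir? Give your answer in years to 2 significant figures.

Balance the surface ocean: ΣF_in = 163.00 Gt C/yr.
Export to the adjacent reservoir = ΣF_in − (121.7) = 41.300 Gt C/yr.
At steady state the output of the adjacent reservoir equals its input, 41.300 Gt C/yr.
τ = M / F = 1663 / 41.300 = 40.27 yr.

40 yr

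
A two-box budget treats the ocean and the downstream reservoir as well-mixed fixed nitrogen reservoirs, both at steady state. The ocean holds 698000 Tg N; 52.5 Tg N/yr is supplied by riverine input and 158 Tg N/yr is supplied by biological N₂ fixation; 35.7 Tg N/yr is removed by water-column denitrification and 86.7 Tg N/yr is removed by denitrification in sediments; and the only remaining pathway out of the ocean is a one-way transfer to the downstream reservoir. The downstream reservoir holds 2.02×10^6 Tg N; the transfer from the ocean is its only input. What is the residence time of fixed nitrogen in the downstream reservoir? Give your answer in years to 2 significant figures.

Balance the ocean: ΣF_in = 52.5 + 158 = 210.50 Tg N/yr.
Transfer to the downstream reservoir = ΣF_in − (35.7 + 86.7) = 88.100 Tg N/yr.
At steady state the output of the downstream reservoir equals its input, 88.100 Tg N/yr.
τ = M / F = 2.02×10^6 / 88.100 = 22930 yr.

23000 yr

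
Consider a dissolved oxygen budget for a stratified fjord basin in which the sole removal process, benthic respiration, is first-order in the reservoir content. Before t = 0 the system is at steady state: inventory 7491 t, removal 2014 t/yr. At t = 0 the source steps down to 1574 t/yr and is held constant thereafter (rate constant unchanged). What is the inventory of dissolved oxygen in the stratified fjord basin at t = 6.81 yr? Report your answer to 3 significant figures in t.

Residence time τ = M₀/F₀ = 3.719 yr. The eventual steady state is M_∞ = M₀·(F₁/F₀) = 7491 × 1574/2014 = 5854.4 t.
The anomaly ΔM(t) = M(t) − M_∞ decays as ΔM₀·e^(−t/τ) with ΔM₀ = 7491 − 5854.4 = 1637 t.
At t = 6.81 yr, e^(−t/τ) = e^(−1.831) = 0.1603, so ΔM = 262.3 t and M = 5854.4 + 262.3 = 6116.7 t.

6120 t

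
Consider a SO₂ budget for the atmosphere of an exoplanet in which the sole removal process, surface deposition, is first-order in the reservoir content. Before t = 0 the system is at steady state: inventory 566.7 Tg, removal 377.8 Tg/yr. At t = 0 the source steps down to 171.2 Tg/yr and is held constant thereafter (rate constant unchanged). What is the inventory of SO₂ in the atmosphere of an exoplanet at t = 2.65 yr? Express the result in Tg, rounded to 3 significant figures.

The sink rate constant is k = F₀/M₀ = 377.8/566.7 = 0.6667 yr⁻¹.
Solving dM/dt = F₁ − kM with M(0) = M₀ gives M(t) = F₁/k + (M₀ − F₁/k)·e^(−kt).
F₁/k = 171.2/0.6667 = 256.80 Tg; kt = 0.6667 × 2.65 = 1.767, e^(−kt) = 0.1709.
M(2.65) = 256.80 + (566.7 − 256.80) × 0.1709 = 256.80 + 52.96 = 309.76 Tg.

310 Tg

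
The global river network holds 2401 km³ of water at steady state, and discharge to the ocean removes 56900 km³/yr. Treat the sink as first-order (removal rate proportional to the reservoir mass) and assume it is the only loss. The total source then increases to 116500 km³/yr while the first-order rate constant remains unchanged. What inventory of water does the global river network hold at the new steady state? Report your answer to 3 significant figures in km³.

Rate constant k = F/M = 56900 / 2401 = 23.70 yr⁻¹.
At the new steady state, source = k·M_new ⇒ M_new = 116500 / 23.70 = 4916 km³.
(Equivalently M_new = M × F_new/F_old = 2401 × 116500/56900.)

4920 km³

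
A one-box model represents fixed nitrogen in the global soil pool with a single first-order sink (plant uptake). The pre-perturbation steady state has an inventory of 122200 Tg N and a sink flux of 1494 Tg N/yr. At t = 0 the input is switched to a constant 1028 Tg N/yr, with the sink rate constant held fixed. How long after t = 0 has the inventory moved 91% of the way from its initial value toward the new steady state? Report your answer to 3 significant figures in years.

197 yr

τ = M₀/F₀ = 122200/1494 = 81.79 yr.
The remaining gap fraction is e^(−t/τ); 91% covered ⇒ e^(−t/τ) = 0.0900.
t = −τ ln(0.0900) = 81.79 × 2.408 = 197.0 yr.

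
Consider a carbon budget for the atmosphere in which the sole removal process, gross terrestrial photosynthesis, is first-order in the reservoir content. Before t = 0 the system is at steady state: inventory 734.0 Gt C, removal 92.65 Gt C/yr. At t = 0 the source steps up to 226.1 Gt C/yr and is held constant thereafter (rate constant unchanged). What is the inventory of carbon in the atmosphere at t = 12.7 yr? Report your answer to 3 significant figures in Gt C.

1580 Gt C

τ = M₀/F₀ = 734.0/92.65 = 7.922 yr; rate constant k = 1/τ.
New steady state M_∞ = F₁/k = F₁·τ = 226.1 × 7.922 = 1791.2 Gt C.
M(t) = M_∞ + (M₀ − M_∞)·e^(−t/τ); t/τ = 12.7/7.922 = 1.603, so e^(−t/τ) = 0.2013.
M(t) = 1791.2 − 1057 × 0.2013 = 1578.4 Gt C.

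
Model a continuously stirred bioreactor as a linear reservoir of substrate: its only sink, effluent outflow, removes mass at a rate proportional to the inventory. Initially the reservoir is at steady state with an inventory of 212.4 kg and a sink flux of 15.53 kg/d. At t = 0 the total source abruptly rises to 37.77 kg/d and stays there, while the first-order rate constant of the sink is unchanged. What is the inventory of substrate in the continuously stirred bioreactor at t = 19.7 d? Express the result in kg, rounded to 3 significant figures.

τ = M₀/F₀ = 212.4/15.53 = 13.68 d; rate constant k = 1/τ.
New steady state M_∞ = F₁/k = F₁·τ = 37.77 × 13.68 = 516.57 kg.
M(t) = M_∞ + (M₀ − M_∞)·e^(−t/τ); t/τ = 19.7/13.68 = 1.440, so e^(−t/τ) = 0.2368.
M(t) = 516.57 − 304.2 × 0.2368 = 444.53 kg.

445 kg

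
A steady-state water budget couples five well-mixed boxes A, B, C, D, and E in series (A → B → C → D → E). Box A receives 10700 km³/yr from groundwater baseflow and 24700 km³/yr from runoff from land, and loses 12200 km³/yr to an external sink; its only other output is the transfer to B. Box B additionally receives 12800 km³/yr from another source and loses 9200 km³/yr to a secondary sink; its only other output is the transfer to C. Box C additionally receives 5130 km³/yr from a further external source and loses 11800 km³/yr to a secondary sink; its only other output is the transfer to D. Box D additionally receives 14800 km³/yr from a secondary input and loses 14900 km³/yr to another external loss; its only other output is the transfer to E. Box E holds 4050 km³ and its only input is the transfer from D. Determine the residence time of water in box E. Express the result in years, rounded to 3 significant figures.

Box A: F(A→B) = (10700 + 24700) − 12200 = 23200 km³/yr.
Box B: F(B→C) = (23200 + 12800) − 9200 = 26800 km³/yr.
Box C: F(C→D) = (26800 + 5130) − 11800 = 20130 km³/yr.
Box D: F(D→E) = (20130 + 14800) − 14900 = 20030 km³/yr.
Box E throughput = its input = 20030 km³/yr; τ = 4050 / 20030 = 0.2022 yr.

0.202 yr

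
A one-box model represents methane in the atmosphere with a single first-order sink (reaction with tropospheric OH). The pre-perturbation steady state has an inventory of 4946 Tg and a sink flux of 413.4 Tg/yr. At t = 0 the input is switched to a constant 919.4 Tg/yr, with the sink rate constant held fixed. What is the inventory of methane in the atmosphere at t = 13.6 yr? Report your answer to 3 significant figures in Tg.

Residence time τ = M₀/F₀ = 11.96 yr. The eventual steady state is M_∞ = M₀·(F₁/F₀) = 4946 × 919.4/413.4 = 11000 Tg.
The anomaly ΔM(t) = M(t) − M_∞ decays as ΔM₀·e^(−t/τ) with ΔM₀ = 4946 − 11000 = −6054 Tg.
At t = 13.6 yr, e^(−t/τ) = e^(−1.137) = 0.3209, so ΔM = −1942 Tg and M = 11000 − 1942 = 9057.4 Tg.

9060 Tg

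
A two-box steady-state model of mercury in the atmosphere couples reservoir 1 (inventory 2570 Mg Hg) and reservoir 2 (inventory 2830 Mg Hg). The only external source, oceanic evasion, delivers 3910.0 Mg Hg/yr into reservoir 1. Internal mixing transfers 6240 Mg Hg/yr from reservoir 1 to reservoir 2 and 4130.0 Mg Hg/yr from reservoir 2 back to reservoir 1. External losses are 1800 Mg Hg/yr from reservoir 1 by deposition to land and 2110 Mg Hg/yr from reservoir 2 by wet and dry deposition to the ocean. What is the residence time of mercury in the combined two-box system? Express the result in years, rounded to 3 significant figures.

Residence time in the combined system uses the total inventory and the total *external* removal — internal exchanges between the two boxes cancel.
M_total = 2570 + 2830 = 5400.0 Mg Hg.
ΣF_external_out = 1800 + 2110 = 3910.0 Mg Hg/yr.
τ = M_total / ΣF_ext = 5400.0 / 3910.0 = 1.381 yr.

1.38 yr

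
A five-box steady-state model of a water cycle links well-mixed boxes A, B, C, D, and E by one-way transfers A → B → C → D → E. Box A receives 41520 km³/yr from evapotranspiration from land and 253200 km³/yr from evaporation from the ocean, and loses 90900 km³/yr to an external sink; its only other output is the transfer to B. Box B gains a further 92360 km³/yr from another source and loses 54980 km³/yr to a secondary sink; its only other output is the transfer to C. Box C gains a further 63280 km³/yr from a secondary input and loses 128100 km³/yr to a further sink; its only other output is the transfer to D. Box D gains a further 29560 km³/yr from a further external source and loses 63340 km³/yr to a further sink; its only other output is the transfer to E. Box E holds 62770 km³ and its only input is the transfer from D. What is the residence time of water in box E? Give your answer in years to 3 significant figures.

0.440 yr

Box A: F(A→B) = (41520 + 253200) − 90900 = 203820 km³/yr.
Box B: F(B→C) = (203820 + 92360) − 54980 = 241200 km³/yr.
Box C: F(C→D) = (241200 + 63280) − 128100 = 176380 km³/yr.
Box D: F(D→E) = (176380 + 29560) − 63340 = 142600 km³/yr.
Box E throughput = its input = 142600 km³/yr; τ = 62770 / 142600 = 0.4402 yr.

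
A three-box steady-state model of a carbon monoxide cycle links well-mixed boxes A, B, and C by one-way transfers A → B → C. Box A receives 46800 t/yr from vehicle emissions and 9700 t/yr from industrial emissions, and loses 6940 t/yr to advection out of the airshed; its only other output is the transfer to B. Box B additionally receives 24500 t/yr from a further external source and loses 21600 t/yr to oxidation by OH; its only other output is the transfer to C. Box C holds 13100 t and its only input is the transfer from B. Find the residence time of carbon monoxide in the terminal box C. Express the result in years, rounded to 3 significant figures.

Box A: F(A→B) = (46800 + 9700) − 6940 = 49560 t/yr.
Box B: F(B→C) = (49560 + 24500) − 21600 = 52460 t/yr.
Box C throughput = its input = 52460 t/yr; τ = 13100 / 52460 = 0.2497 yr.

0.250 yr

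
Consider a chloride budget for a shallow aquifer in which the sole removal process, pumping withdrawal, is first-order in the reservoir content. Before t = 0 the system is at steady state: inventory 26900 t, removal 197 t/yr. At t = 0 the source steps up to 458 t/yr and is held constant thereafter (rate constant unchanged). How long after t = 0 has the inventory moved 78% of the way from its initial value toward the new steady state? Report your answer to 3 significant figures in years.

τ = M₀/F₀ = 26900/197 = 136.5 yr.
The remaining gap fraction is e^(−t/τ); 78% covered ⇒ e^(−t/τ) = 0.220.
t = −τ ln(0.220) = 136.5 × 1.514 = 206.8 yr.

207 yr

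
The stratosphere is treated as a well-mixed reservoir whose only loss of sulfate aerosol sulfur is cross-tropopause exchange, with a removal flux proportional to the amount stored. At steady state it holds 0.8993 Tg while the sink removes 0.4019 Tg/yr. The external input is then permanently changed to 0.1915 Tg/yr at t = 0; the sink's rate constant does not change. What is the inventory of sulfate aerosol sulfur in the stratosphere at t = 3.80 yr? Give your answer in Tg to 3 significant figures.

0.515 Tg

Residence time τ = M₀/F₀ = 2.238 yr. The eventual steady state is M_∞ = M₀·(F₁/F₀) = 0.8993 × 0.1915/0.4019 = 0.42850 Tg.
The anomaly ΔM(t) = M(t) − M_∞ decays as ΔM₀·e^(−t/τ) with ΔM₀ = 0.8993 − 0.42850 = 0.4708 Tg.
At t = 3.80 yr, e^(−t/τ) = e^(−1.698) = 0.1830, so ΔM = 0.08616 Tg and M = 0.42850 + 0.08616 = 0.51466 Tg.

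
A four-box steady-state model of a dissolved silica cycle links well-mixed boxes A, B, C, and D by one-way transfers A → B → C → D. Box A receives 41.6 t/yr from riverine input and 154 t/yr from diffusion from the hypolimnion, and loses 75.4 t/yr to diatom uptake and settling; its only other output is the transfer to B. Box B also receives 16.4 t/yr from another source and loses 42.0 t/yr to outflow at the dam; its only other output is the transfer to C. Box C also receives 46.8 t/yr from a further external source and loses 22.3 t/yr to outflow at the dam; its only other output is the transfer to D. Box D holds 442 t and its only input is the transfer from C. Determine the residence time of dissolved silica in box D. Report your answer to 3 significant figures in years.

Box A: F(A→B) = (41.6 + 154) − 75.4 = 120.20 t/yr.
Box B: F(B→C) = (120.20 + 16.4) − 42.0 = 94.600 t/yr.
Box C: F(C→D) = (94.600 + 46.8) − 22.3 = 119.10 t/yr.
Box D throughput = its input = 119.10 t/yr; τ = 442 / 119.10 = 3.711 yr.

3.71 yr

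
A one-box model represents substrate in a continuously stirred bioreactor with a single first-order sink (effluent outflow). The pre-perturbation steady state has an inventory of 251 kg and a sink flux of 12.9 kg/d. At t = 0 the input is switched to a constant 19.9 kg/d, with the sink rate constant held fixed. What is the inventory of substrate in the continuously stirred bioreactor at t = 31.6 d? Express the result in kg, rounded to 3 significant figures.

360 kg

τ = M₀/F₀ = 251/12.9 = 19.46 d; rate constant k = 1/τ.
New steady state M_∞ = F₁/k = F₁·τ = 19.9 × 19.46 = 387.20 kg.
M(t) = M_∞ + (M₀ − M_∞)·e^(−t/τ); t/τ = 31.6/19.46 = 1.624, so e^(−t/τ) = 0.1971.
M(t) = 387.20 − 136.2 × 0.1971 = 360.36 kg.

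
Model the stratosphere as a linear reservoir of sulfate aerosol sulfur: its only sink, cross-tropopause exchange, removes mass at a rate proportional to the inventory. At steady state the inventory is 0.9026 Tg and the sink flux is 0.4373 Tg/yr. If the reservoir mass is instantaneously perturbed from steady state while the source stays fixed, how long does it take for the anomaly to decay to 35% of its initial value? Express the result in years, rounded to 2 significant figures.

For a linear reservoir the anomaly decays as exp(−t/τ) with τ = M/F = 0.9026/0.4373 = 2.064 yr.
exp(−t/τ) = 0.35 ⇒ t = −τ ln(0.35) = 2.064 × 1.050 = 2.167 yr.

2.2 yr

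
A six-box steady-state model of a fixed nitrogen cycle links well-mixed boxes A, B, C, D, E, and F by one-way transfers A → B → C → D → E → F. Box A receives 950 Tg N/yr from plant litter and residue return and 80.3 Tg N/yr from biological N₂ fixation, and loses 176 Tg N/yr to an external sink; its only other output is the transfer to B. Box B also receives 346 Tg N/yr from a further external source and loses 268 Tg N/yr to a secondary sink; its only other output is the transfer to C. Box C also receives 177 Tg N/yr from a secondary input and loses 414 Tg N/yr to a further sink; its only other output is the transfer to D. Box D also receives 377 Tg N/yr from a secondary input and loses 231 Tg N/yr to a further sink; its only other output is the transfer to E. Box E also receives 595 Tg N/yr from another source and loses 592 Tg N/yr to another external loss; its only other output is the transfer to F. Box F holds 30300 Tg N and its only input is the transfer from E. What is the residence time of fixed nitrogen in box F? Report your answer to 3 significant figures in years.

Box A: F(A→B) = (950 + 80.3) − 176 = 854.30 Tg N/yr.
Box B: F(B→C) = (854.30 + 346) − 268 = 932.30 Tg N/yr.
Box C: F(C→D) = (932.30 + 177) − 414 = 695.30 Tg N/yr.
Box D: F(D→E) = (695.30 + 377) − 231 = 841.30 Tg N/yr.
Box E: F(E→F) = (841.30 + 595) − 592 = 844.30 Tg N/yr.
Box F throughput = its input = 844.30 Tg N/yr; τ = 30300 / 844.30 = 35.89 yr.

35.9 yr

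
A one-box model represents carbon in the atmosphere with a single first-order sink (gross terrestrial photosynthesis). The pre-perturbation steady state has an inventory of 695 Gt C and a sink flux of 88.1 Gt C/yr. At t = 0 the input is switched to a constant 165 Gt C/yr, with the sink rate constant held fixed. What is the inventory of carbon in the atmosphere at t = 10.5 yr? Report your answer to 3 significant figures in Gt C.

1140 Gt C

Residence time τ = M₀/F₀ = 7.889 yr. The eventual steady state is M_∞ = M₀·(F₁/F₀) = 695 × 165/88.1 = 1301.6 Gt C.
The anomaly ΔM(t) = M(t) − M_∞ decays as ΔM₀·e^(−t/τ) with ΔM₀ = 695 − 1301.6 = −606.6 Gt C.
At t = 10.5 yr, e^(−t/τ) = e^(−1.331) = 0.2642, so ΔM = −160.3 Gt C and M = 1301.6 − 160.3 = 1141.4 Gt C.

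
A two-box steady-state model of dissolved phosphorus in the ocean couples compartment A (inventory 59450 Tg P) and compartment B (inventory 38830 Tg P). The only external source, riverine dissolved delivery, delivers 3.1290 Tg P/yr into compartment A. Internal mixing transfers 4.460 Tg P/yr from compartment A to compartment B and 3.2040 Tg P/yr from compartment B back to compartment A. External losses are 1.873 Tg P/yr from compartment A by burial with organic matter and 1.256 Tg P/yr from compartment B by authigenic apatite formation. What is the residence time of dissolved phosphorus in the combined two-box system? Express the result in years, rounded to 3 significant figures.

31400 yr

Treat the two boxes together as one reservoir: the mixing fluxes between them are internal recycling, so τ = ΣM / Σ(external losses).
M_total = 59450 + 38830 = 98280 Tg P.
ΣF_external_out = 1.873 + 1.256 = 3.1290 Tg P/yr.
τ = M_total / ΣF_ext = 98280 / 3.1290 = 31410 yr.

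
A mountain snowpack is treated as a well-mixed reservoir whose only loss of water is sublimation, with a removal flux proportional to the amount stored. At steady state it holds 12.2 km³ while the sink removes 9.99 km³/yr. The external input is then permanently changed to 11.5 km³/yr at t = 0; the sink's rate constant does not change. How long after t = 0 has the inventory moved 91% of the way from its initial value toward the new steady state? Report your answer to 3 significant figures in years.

τ = M₀/F₀ = 12.2/9.99 = 1.221 yr.
The remaining gap fraction is e^(−t/τ); 91% covered ⇒ e^(−t/τ) = 0.0900.
t = −τ ln(0.0900) = 1.221 × 2.408 = 2.941 yr.

2.94 yr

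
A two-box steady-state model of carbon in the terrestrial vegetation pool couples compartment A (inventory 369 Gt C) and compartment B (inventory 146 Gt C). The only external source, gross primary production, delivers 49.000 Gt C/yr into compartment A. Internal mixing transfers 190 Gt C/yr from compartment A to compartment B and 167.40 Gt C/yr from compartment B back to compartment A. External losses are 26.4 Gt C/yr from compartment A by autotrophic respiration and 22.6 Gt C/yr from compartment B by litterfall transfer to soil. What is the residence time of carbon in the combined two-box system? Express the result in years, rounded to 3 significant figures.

For the system as a whole, the A↔B exchange is internal and contributes nothing to the throughput; only the external sinks remove mass.
M_total = 369 + 146 = 515.00 Gt C.
ΣF_external_out = 26.4 + 22.6 = 49.000 Gt C/yr.
τ = M_total / ΣF_ext = 515.00 / 49.000 = 10.51 yr.

10.5 yr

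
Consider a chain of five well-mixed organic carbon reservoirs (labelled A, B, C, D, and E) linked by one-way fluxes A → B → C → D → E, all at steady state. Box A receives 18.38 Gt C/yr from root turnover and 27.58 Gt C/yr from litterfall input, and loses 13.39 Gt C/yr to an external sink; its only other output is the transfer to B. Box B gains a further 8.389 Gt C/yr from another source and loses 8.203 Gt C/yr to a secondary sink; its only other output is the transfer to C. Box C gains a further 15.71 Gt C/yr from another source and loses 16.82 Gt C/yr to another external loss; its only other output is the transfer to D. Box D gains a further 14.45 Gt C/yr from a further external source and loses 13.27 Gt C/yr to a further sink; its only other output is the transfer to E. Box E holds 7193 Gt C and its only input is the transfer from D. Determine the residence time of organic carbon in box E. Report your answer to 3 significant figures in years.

Box A: F(A→B) = (18.38 + 27.58) − 13.39 = 32.570 Gt C/yr.
Box B: F(B→C) = (32.570 + 8.389) − 8.203 = 32.756 Gt C/yr.
Box C: F(C→D) = (32.756 + 15.71) − 16.82 = 31.646 Gt C/yr.
Box D: F(D→E) = (31.646 + 14.45) − 13.27 = 32.826 Gt C/yr.
Box E throughput = its input = 32.826 Gt C/yr; τ = 7193 / 32.826 = 219.1 yr.

219 yr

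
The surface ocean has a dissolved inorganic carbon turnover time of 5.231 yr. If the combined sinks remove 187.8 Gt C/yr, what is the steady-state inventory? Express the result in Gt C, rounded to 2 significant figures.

980 Gt C

τ = M/F ⇒ M = τ × F = 5.231 × 187.8 = 982.4 Gt C.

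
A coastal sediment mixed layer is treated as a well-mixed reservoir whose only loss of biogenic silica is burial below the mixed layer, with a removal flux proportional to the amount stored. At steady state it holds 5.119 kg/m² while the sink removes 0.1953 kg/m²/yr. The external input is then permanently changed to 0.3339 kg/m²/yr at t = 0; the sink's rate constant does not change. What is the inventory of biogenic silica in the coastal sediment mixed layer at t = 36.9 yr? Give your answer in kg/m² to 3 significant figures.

7.86 kg/m²

The sink rate constant is k = F₀/M₀ = 0.1953/5.119 = 0.03815 yr⁻¹.
Solving dM/dt = F₁ − kM with M(0) = M₀ gives M(t) = F₁/k + (M₀ − F₁/k)·e^(−kt).
F₁/k = 0.3339/0.03815 = 8.7518 kg/m²; kt = 0.03815 × 36.9 = 1.408, e^(−kt) = 0.2447.
M(36.9) = 8.7518 + (5.119 − 8.7518) × 0.2447 = 8.7518 − 0.8889 = 7.8630 kg/m².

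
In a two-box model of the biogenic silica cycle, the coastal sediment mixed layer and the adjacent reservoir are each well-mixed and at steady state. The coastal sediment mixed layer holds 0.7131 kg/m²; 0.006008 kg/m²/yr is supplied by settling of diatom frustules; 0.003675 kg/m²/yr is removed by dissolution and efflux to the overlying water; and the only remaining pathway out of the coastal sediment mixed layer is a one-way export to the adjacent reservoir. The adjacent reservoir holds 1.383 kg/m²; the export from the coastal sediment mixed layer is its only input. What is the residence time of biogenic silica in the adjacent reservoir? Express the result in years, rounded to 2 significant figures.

Balance the coastal sediment mixed layer: ΣF_in = 0.0060080 kg/m²/yr.
Export to the adjacent reservoir = ΣF_in − (0.003675) = 0.0023330 kg/m²/yr.
At steady state the output of the adjacent reservoir equals its input, 0.0023330 kg/m²/yr.
τ = M / F = 1.383 / 0.0023330 = 592.8 yr.

590 yr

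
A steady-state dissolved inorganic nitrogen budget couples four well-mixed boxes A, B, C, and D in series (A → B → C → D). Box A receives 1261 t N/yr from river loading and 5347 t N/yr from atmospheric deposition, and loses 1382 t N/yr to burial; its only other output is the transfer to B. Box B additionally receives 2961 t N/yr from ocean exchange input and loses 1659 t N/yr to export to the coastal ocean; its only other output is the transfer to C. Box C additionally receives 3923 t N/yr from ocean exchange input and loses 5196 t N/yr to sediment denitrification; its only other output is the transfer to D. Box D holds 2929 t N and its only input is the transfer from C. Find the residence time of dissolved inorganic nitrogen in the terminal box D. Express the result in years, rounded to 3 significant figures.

Box A: F(A→B) = (1261 + 5347) − 1382 = 5226.0 t N/yr.
Box B: F(B→C) = (5226.0 + 2961) − 1659 = 6528.0 t N/yr.
Box C: F(C→D) = (6528.0 + 3923) − 5196 = 5255.0 t N/yr.
Box D throughput = its input = 5255.0 t N/yr; τ = 2929 / 5255.0 = 0.5574 yr.

0.557 yr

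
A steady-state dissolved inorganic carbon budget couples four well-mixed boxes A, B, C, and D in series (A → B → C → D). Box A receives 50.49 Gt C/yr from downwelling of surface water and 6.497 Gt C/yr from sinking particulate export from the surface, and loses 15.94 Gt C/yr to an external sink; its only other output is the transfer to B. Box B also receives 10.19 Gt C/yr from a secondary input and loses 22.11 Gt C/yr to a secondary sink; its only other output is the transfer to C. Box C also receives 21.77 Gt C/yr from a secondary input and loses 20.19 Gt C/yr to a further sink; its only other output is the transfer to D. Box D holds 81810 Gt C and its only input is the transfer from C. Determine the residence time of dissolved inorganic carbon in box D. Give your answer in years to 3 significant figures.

Box A: F(A→B) = (50.49 + 6.497) − 15.94 = 41.047 Gt C/yr.
Box B: F(B→C) = (41.047 + 10.19) − 22.11 = 29.127 Gt C/yr.
Box C: F(C→D) = (29.127 + 21.77) − 20.19 = 30.707 Gt C/yr.
Box D throughput = its input = 30.707 Gt C/yr; τ = 81810 / 30.707 = 2664 yr.

2660 yr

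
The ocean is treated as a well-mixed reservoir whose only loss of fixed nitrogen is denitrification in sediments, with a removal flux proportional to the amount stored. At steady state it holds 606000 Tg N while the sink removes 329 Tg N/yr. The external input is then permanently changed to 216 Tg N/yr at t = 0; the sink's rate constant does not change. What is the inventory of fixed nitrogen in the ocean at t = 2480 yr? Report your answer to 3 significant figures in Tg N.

The sink rate constant is k = F₀/M₀ = 329/606000 = 0.0005429 yr⁻¹.
Solving dM/dt = F₁ − kM with M(0) = M₀ gives M(t) = F₁/k + (M₀ − F₁/k)·e^(−kt).
F₁/k = 216/0.0005429 = 397860 Tg N; kt = 0.0005429 × 2480 = 1.346, e^(−kt) = 0.2602.
M(2480) = 397860 + (606000 − 397860) × 0.2602 = 397860 + 54150 = 452010 Tg N.

452000 Tg N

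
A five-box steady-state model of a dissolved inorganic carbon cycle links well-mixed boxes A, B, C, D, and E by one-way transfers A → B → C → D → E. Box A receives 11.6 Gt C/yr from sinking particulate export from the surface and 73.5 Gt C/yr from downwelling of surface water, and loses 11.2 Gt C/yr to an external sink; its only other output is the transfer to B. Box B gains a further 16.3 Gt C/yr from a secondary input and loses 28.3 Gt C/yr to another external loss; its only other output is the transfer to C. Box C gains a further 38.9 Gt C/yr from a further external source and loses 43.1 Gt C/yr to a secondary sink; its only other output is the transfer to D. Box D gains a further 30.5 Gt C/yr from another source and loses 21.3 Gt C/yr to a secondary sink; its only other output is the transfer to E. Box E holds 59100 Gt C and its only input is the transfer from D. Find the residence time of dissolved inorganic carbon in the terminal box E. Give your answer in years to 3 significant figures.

Box A: F(A→B) = (11.6 + 73.5) − 11.2 = 73.900 Gt C/yr.
Box B: F(B→C) = (73.900 + 16.3) − 28.3 = 61.900 Gt C/yr.
Box C: F(C→D) = (61.900 + 38.9) − 43.1 = 57.700 Gt C/yr.
Box D: F(D→E) = (57.700 + 30.5) − 21.3 = 66.900 Gt C/yr.
Box E throughput = its input = 66.900 Gt C/yr; τ = 59100 / 66.900 = 883.4 yr.

883 yr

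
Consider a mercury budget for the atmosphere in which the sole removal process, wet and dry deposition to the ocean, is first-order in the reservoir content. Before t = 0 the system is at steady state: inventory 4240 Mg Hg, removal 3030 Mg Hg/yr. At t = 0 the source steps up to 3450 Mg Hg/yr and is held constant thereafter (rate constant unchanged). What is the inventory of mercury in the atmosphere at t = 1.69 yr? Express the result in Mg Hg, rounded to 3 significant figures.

Residence time τ = M₀/F₀ = 1.399 yr. The eventual steady state is M_∞ = M₀·(F₁/F₀) = 4240 × 3450/3030 = 4827.7 Mg Hg.
The anomaly ΔM(t) = M(t) − M_∞ decays as ΔM₀·e^(−t/τ) with ΔM₀ = 4240 − 4827.7 = −587.7 Mg Hg.
At t = 1.69 yr, e^(−t/τ) = e^(−1.208) = 0.2989, so ΔM = −175.7 Mg Hg and M = 4827.7 − 175.7 = 4652.1 Mg Hg.

4650 Mg Hg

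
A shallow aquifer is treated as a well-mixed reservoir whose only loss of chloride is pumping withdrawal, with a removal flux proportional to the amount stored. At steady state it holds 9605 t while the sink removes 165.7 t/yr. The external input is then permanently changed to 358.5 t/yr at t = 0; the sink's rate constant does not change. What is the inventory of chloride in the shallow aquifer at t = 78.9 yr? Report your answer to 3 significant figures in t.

τ = M₀/F₀ = 9605/165.7 = 57.97 yr; rate constant k = 1/τ.
New steady state M_∞ = F₁/k = F₁·τ = 358.5 × 57.97 = 20781 t.
M(t) = M_∞ + (M₀ − M_∞)·e^(−t/τ); t/τ = 78.9/57.97 = 1.361, so e^(−t/τ) = 0.2564.
M(t) = 20781 − 11180 × 0.2564 = 17916 t.

17900 t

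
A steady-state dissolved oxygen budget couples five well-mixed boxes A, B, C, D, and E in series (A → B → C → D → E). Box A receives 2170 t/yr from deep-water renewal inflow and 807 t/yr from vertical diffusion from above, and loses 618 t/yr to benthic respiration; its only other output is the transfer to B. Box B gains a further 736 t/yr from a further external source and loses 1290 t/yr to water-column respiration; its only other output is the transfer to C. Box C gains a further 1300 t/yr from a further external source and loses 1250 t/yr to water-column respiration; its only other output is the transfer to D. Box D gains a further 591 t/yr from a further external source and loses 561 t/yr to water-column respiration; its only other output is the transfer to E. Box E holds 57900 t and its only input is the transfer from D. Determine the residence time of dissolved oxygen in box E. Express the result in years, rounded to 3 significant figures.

30.7 yr

Box A: F(A→B) = (2170 + 807) − 618 = 2359.0 t/yr.
Box B: F(B→C) = (2359.0 + 736) − 1290 = 1805.0 t/yr.
Box C: F(C→D) = (1805.0 + 1300) − 1250 = 1855.0 t/yr.
Box D: F(D→E) = (1855.0 + 591) − 561 = 1885.0 t/yr.
Box E throughput = its input = 1885.0 t/yr; τ = 57900 / 1885.0 = 30.72 yr.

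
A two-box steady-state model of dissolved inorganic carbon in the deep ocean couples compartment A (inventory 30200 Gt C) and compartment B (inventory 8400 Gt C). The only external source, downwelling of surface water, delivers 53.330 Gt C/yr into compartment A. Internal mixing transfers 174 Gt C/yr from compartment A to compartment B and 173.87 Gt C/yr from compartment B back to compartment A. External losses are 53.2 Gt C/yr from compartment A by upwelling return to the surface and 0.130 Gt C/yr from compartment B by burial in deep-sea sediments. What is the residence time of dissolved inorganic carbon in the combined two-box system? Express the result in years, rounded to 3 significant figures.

For the system as a whole, the A↔B exchange is internal and contributes nothing to the throughput; only the external sinks remove mass.
M_total = 30200 + 8400 = 38600 Gt C.
ΣF_external_out = 53.2 + 0.130 = 53.330 Gt C/yr.
τ = M_total / ΣF_ext = 38600 / 53.330 = 723.8 yr.

724 yr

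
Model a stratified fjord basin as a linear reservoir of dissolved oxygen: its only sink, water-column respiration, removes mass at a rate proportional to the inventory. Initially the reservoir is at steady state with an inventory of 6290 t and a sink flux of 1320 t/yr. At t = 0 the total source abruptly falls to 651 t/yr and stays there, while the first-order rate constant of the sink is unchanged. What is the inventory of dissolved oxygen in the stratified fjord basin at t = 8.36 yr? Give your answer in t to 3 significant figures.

3650 t

τ = M₀/F₀ = 6290/1320 = 4.765 yr; rate constant k = 1/τ.
New steady state M_∞ = F₁/k = F₁·τ = 651 × 4.765 = 3102.1 t.
M(t) = M_∞ + (M₀ − M_∞)·e^(−t/τ); t/τ = 8.36/4.765 = 1.754, so e^(−t/τ) = 0.1730.
M(t) = 3102.1 + 3188 × 0.1730 = 3653.7 t.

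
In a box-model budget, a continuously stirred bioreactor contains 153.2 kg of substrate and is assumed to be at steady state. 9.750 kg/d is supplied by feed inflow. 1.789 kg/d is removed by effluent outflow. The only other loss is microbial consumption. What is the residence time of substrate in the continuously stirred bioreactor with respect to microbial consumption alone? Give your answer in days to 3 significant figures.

At steady state ΣF_in = ΣF_out.
ΣF_in = 9.7500 kg/d.
Microbial consumption flux = ΣF_in − (1.789) = 9.7500 − 1.789 = 7.961 kg/d.
τ = M / F = 153.2 / 7.961 = 19.24 d.

19.2 d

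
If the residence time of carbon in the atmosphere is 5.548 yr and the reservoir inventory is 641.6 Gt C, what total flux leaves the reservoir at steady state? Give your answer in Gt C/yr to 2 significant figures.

F = M / τ = 641.6 / 5.548 = 115.6 Gt C/yr.

120 Gt C/yr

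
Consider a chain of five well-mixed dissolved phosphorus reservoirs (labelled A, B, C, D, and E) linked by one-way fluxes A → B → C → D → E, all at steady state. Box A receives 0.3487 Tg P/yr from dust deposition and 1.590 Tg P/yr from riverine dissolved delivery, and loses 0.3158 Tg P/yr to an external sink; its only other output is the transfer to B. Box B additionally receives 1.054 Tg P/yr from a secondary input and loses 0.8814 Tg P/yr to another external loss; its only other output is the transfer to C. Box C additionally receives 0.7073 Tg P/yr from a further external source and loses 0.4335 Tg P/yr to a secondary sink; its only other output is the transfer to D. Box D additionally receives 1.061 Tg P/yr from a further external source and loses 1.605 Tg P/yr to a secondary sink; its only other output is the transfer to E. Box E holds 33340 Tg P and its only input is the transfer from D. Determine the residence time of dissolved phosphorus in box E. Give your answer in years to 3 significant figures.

21900 yr

Box A: F(A→B) = (0.3487 + 1.590) − 0.3158 = 1.6229 Tg P/yr.
Box B: F(B→C) = (1.6229 + 1.054) − 0.8814 = 1.7955 Tg P/yr.
Box C: F(C→D) = (1.7955 + 0.7073) − 0.4335 = 2.0693 Tg P/yr.
Box D: F(D→E) = (2.0693 + 1.061) − 1.605 = 1.5253 Tg P/yr.
Box E throughput = its input = 1.5253 Tg P/yr; τ = 33340 / 1.5253 = 21860 yr.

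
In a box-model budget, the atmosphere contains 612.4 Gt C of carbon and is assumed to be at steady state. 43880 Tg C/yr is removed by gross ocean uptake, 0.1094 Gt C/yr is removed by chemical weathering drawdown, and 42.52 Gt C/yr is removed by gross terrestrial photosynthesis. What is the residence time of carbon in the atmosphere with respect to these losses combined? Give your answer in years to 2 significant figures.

7.1 yr

Convert the gross ocean uptake flux: 43880 Tg C/yr = 43.88 Gt C/yr.
Total removal = 43.88 + 0.1094 + 42.52 = 86.509 Gt C/yr.
τ = M / ΣF_out = 612.4 / 86.509 = 7.079 yr.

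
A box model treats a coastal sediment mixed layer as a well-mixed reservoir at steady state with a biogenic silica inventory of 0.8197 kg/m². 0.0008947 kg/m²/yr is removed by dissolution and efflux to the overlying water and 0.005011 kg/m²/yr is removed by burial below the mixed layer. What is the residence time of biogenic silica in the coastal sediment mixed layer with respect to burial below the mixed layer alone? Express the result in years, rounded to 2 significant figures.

Residence time with respect to a single sink: τ = M / F_sink.
τ = 0.8197 / 0.005011 = 163.6 yr.

160 yr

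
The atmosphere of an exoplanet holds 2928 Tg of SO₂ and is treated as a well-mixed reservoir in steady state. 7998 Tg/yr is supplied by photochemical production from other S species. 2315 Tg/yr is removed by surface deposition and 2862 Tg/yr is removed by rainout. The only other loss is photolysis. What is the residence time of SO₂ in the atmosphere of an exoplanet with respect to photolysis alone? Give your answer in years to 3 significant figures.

At steady state ΣF_in = ΣF_out.
ΣF_in = 7998.0 Tg/yr.
Photolysis flux = ΣF_in − (2315 + 2862) = 7998.0 − 5177 = 2821 Tg/yr.
τ = M / F = 2928 / 2821 = 1.038 yr.

1.04 yr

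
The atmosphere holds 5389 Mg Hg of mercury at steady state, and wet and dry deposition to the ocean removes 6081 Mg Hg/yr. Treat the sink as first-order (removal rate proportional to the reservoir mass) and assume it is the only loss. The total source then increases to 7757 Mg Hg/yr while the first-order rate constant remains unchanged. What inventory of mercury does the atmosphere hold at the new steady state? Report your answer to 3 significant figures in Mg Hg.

6870 Mg Hg

Rate constant k = F/M = 6081 / 5389 = 1.128 yr⁻¹.
At the new steady state, source = k·M_new ⇒ M_new = 7757 / 1.128 = 6874 Mg Hg.
(Equivalently M_new = M × F_new/F_old = 5389 × 7757/6081.)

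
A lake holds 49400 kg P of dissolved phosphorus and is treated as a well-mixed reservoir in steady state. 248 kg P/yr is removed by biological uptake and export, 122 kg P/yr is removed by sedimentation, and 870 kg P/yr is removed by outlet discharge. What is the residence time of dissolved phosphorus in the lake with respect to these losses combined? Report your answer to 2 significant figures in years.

40 yr

Total removal = 248.0 + 122.0 + 870.0 = 1240.0 kg P/yr.
τ = M / ΣF_out = 49400 / 1240.0 = 39.84 yr.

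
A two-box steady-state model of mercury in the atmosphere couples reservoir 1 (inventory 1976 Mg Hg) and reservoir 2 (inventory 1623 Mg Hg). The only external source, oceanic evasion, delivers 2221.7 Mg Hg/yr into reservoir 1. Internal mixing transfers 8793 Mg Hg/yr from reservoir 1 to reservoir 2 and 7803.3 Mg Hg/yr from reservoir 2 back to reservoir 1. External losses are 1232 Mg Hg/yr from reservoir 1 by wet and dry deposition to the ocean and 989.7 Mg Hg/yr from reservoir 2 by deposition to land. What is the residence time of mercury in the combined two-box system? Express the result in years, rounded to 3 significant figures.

For the system as a whole, the A↔B exchange is internal and contributes nothing to the throughput; only the external sinks remove mass.
M_total = 1976 + 1623 = 3599.0 Mg Hg.
ΣF_external_out = 1232 + 989.7 = 2221.7 Mg Hg/yr.
τ = M_total / ΣF_ext = 3599.0 / 2221.7 = 1.620 yr.

1.62 yr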